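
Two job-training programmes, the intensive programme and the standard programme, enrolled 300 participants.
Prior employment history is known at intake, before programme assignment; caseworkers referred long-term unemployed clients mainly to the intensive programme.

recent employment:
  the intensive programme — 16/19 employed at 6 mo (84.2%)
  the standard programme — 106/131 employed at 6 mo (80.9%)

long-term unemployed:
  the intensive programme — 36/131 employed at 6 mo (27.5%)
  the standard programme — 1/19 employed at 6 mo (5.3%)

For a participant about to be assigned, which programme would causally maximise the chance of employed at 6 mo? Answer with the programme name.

the intensive programme

The stratified and pooled comparisons disagree (the intensive programme wins within each prior employment history; the standard programme wins overall), so the answer turns on the causal role of prior employment history.
Nothing the programme does changes prior employment history; the imbalance is an allocation artefact. With prior employment history also predicting the outcome, the pooled figure is confounded, and the within-stratum comparison is the causal one.
Within each level — recent employment: 84.2% vs 80.9%; long-term unemployed: 27.5% vs 5.3% — the intensive programme is higher every time.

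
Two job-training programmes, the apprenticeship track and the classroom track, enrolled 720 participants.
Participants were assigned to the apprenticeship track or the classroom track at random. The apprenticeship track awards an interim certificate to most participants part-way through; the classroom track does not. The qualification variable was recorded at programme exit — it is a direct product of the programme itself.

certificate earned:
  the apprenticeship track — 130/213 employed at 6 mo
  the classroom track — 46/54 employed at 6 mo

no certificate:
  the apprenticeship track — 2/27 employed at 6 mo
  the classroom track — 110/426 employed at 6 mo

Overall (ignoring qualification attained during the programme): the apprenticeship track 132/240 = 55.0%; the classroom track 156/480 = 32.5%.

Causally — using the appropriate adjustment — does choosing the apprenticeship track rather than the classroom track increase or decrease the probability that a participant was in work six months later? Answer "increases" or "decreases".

increases

the classroom track is higher inside every qualification attained during the programme stratum but the apprenticeship track is higher in aggregate. Whether to stratify depends on how qualification attained during the programme relates to the programme.
Qualification attained during the programme lies on the pathway programme → qualification attained during the programme → outcome, so adjusting for it blocks the indirect effect. For the total causal effect of programme, use the unadjusted pooled rates.
Pooled: the apprenticeship track 55.0% vs the classroom track 32.5%; the apprenticeship track is higher overall.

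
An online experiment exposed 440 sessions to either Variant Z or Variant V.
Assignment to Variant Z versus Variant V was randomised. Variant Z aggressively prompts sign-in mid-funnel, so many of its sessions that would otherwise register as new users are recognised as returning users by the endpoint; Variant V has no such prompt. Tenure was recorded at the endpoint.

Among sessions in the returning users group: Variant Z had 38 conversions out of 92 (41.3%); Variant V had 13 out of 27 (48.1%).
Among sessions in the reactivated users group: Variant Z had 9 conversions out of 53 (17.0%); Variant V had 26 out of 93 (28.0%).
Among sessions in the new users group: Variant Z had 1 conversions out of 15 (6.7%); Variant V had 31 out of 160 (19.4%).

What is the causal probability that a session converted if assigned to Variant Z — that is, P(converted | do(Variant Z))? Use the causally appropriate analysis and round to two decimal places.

User tenure is recorded after the variant and is itself shifted by it — it sits on the causal path from variant to outcome. Conditioning on a mediator would strip out part of the effect we want; the pooled comparison gives the total causal effect.
So P(outcome | do(Variant Z)) is just the pooled rate for Variant Z: 48/160 = 0.300.

0.30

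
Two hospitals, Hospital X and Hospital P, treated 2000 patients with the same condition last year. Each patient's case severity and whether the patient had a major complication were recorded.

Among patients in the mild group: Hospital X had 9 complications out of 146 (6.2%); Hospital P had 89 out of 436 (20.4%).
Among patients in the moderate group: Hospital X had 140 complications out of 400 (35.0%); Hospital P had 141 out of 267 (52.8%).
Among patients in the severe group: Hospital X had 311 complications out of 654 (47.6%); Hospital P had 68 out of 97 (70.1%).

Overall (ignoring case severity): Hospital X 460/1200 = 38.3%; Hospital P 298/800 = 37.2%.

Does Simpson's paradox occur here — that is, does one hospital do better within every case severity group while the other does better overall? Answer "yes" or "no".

Within each case severity level (mild 6.2% vs 20.4%; moderate 35.0% vs 52.8%; severe 47.6% vs 70.1%), Hospital X has the lower rate every time. Pooled: 38.3% vs 37.2% — Hospital P has the lower rate overall. The two comparisons disagree.

yes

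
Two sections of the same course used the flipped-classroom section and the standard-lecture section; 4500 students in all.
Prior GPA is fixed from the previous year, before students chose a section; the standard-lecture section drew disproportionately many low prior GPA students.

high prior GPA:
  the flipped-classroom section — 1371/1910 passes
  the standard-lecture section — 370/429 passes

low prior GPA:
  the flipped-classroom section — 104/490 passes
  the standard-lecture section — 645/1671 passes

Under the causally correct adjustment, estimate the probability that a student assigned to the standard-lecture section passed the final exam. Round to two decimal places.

0.63

Since prior GPA band is a pre-existing factor (not a product of the teaching method) and it affects the outcome on its own, it is a confounder. The stratified rates, not the pooled rate, identify the causal effect.
Standardising the standard-lecture section to the population prior GPA band mix: 0.520·370/429 + 0.480·645/1671 = 0.634.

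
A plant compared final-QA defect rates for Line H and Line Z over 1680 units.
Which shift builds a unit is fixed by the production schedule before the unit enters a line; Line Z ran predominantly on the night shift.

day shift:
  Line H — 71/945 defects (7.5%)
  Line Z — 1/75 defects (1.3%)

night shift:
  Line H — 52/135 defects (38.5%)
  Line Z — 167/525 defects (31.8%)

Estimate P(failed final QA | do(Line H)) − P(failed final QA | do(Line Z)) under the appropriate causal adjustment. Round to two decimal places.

Since shift is a pre-existing factor (not a product of the line) and it affects the outcome on its own, it is a confounder. The stratified rates, not the pooled rate, identify the causal effect.
Adjusting over the population distribution of shift: 0.607·(0.075−0.013) + 0.393·(0.385−0.318) = +0.064.

+0.06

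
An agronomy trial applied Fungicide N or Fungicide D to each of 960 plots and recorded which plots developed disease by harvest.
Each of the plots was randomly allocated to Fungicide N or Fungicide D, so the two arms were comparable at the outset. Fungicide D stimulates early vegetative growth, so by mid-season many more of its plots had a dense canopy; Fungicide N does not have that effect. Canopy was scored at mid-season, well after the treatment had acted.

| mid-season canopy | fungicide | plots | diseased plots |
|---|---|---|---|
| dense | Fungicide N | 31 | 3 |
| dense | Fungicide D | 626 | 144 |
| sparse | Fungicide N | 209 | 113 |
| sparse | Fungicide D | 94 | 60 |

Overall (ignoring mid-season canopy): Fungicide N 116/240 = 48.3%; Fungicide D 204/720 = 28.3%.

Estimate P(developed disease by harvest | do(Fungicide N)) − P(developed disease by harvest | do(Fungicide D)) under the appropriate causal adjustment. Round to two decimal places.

+0.20

Because the fungicide influences mid-season canopy, mid-season canopy is a post-treatment mediator, not a confounder. Stratifying on it would bias the estimate; the causal effect is the crude pooled difference.
The causal difference is the pooled difference: 0.483 − 0.283 = +0.200.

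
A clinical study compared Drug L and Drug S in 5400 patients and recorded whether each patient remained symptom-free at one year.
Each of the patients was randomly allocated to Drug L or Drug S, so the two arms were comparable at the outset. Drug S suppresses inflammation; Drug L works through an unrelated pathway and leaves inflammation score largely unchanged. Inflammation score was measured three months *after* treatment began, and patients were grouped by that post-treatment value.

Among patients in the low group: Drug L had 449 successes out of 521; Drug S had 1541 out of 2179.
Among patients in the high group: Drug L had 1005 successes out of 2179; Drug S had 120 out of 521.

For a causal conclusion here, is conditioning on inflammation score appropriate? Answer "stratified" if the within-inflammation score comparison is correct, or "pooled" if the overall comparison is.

The stratified and pooled comparisons disagree (Drug L wins within each inflammation score; Drug S wins overall), so the answer turns on the causal role of inflammation score.
The distribution of inflammation score is itself part of what the drug does — it is an intermediate outcome. Holding it fixed would remove that part of the effect; the total effect is the pooled difference.
Pooled: Drug L 53.9% vs Drug S 61.5%; Drug S is higher overall.

pooled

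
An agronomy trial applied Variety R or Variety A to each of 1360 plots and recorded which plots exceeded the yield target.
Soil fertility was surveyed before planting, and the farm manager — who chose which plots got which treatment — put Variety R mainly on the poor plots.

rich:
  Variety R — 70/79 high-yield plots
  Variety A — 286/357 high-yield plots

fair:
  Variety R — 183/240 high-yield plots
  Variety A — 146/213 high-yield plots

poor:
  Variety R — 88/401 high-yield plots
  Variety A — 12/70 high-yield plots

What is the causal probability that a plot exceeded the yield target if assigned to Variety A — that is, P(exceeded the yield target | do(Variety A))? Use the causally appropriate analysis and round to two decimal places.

The soil fertility-specific comparison favours Variety R throughout, but the pooled figures favour Variety A. The question is whether to condition on soil fertility.
The imbalance in soil fertility arose from how plots were allocated, not from anything the variety did; and soil fertility independently affects the outcome. The pooled gap is confounded — condition on soil fertility.
Standardising Variety A to the population soil fertility mix: 0.321·286/357 + 0.333·146/213 + 0.346·12/70 = 0.545.

0.54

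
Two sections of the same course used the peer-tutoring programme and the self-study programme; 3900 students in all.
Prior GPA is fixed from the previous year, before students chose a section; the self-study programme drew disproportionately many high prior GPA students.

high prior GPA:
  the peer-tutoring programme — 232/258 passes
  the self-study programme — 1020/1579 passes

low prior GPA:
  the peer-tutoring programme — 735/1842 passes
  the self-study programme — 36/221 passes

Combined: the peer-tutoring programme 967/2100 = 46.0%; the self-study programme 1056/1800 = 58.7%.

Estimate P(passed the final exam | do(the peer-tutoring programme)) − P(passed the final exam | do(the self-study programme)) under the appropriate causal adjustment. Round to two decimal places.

Within every prior GPA band level the peer-tutoring programme has the higher rate, yet pooled the self-study programme does — Simpson's reversal.
Nothing the teaching method does changes prior GPA band; the imbalance is an allocation artefact. With prior GPA band also predicting the outcome, the pooled figure is confounded, and the within-stratum comparison is the causal one.
Adjusting over the population distribution of prior GPA band: 0.471·(0.899−0.646) + 0.529·(0.399−0.163) = +0.244.

+0.24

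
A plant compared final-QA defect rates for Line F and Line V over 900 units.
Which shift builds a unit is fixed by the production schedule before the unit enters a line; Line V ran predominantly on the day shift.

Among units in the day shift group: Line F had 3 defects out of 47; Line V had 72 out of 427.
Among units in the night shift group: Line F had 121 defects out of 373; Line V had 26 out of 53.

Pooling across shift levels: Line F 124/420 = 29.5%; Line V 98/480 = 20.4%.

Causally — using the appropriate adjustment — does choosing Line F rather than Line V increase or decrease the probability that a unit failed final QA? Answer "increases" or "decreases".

Line F is lower inside every shift stratum but Line V is lower in aggregate. Whether to stratify depends on how shift relates to the line.
Shift is set before the line has any effect — it is not caused by the line — and it independently drives the outcome. That makes it a confounder, so the causal comparison is within shift levels.
Within each level — day shift: 6.4% vs 16.9%; night shift: 32.4% vs 49.1% — Line F is lower every time.

decreases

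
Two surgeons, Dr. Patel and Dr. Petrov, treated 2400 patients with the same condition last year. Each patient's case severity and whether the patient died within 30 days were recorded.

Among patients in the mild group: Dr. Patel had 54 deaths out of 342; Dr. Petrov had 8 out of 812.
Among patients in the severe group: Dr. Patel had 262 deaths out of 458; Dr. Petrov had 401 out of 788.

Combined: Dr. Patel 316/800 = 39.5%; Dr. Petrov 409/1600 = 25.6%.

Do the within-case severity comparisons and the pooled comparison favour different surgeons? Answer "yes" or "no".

no

Within each case severity level (mild 15.8% vs 1.0%; severe 57.2% vs 50.9%), Dr. Petrov has the lower rate every time. Pooled: 39.5% vs 25.6% — Dr. Petrov has the lower rate overall. They agree.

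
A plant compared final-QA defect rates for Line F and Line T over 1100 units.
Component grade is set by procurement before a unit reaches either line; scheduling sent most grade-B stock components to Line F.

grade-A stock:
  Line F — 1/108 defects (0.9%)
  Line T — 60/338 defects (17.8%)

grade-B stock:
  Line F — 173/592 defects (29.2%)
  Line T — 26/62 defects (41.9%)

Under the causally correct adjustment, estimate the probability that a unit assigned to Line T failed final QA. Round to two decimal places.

0.32

Component grade is set before the line has any effect — it is not caused by the line — and it independently drives the outcome. That makes it a confounder, so the causal comparison is within component grade levels.
Standardising Line T to the population component grade mix: 0.405·60/338 + 0.595·26/62 = 0.321.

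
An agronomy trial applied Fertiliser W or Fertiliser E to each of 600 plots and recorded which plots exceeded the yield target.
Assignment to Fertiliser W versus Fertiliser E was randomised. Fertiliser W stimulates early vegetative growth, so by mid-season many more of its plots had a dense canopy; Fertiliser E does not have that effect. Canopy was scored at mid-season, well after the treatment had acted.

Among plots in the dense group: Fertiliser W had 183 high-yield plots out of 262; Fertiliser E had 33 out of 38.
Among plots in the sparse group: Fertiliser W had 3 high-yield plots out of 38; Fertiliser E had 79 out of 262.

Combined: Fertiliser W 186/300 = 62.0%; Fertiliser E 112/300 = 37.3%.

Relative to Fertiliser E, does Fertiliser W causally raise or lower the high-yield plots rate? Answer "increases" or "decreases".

Within every mid-season canopy level Fertiliser E has the higher rate, yet pooled Fertiliser W does — Simpson's reversal.
The distribution of mid-season canopy is itself part of what the fertiliser does — it is an intermediate outcome. Holding it fixed would remove that part of the effect; the total effect is the pooled difference.
Pooled: Fertiliser W 62.0% vs Fertiliser E 37.3%; Fertiliser W is higher overall.

increases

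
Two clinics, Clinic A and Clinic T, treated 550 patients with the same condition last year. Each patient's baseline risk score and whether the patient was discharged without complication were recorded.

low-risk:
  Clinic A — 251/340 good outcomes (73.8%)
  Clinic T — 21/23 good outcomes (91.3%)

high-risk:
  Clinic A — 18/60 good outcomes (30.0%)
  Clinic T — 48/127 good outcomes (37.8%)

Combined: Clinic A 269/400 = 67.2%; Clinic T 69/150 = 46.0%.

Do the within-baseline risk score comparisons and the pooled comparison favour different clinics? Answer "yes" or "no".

yes

Within each baseline risk score level (low-risk 73.8% vs 91.3%; high-risk 30.0% vs 37.8%), Clinic T has the higher rate every time. Pooled: 67.2% vs 46.0% — Clinic A has the higher rate overall. The two comparisons disagree.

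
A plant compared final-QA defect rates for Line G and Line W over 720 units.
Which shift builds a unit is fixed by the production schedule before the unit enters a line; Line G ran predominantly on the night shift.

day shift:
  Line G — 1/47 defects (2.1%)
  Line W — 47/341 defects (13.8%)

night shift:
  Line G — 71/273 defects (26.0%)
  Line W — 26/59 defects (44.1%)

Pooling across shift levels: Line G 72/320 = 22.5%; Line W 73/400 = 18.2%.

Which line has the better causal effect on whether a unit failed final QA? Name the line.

Line G

Shift is set before the line has any effect — it is not caused by the line — and it independently drives the outcome. That makes it a confounder, so the causal comparison is within shift levels.
Within each level — day shift: 2.1% vs 13.8%; night shift: 26.0% vs 44.1% — Line G is lower every time.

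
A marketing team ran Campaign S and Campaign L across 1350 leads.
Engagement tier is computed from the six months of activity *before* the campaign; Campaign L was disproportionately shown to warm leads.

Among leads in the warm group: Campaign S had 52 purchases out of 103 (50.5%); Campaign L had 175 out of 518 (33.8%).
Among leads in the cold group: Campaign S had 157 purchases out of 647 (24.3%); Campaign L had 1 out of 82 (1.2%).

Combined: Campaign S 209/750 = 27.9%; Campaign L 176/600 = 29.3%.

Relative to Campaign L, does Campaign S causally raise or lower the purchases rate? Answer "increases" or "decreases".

increases

Engagement tier satisfies the back-door criterion: it is not a descendant of the campaign, and it blocks the spurious path from campaign to outcome. Adjusting for it (i.e., using the within-engagement tier rates) gives the causal effect.
Within each level — warm: 50.5% vs 33.8%; cold: 24.3% vs 1.2% — Campaign S is higher every time.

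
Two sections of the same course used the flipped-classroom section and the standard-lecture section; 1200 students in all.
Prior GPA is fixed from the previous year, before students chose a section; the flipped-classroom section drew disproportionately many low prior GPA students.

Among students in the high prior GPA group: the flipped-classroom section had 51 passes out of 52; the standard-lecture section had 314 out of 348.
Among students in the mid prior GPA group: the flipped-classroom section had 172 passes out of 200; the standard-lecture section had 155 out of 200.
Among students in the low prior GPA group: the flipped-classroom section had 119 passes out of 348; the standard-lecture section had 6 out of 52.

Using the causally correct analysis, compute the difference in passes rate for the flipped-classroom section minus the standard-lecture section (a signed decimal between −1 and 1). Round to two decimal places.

Prior GPA band is set before the teaching method has any effect — it is not caused by the teaching method — and it independently drives the outcome. That makes it a confounder, so the causal comparison is within prior GPA band levels.
Adjusting over the population distribution of prior GPA band: 0.333·(0.981−0.902) + 0.333·(0.860−0.775) + 0.333·(0.342−0.115) = +0.130.

+0.13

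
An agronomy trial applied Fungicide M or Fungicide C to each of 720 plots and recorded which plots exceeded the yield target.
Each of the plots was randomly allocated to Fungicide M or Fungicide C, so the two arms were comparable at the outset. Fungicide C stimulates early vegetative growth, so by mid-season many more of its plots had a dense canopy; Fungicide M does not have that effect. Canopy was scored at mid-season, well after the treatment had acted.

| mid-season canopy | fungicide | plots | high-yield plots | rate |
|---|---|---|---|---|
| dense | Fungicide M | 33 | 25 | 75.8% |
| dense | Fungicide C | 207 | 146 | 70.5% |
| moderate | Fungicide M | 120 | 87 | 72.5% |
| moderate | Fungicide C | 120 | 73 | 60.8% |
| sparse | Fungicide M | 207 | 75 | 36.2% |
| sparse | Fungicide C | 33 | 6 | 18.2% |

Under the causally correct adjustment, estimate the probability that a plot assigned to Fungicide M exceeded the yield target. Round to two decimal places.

0.52

Within every mid-season canopy level Fungicide M has the higher rate, yet pooled Fungicide C does — Simpson's reversal.
Mid-season canopy is recorded after the fungicide and is itself shifted by it — it sits on the causal path from fungicide to outcome. Conditioning on a mediator would strip out part of the effect we want; the pooled comparison gives the total causal effect.
So P(outcome | do(Fungicide M)) is just the pooled rate for Fungicide M: 187/360 = 0.519.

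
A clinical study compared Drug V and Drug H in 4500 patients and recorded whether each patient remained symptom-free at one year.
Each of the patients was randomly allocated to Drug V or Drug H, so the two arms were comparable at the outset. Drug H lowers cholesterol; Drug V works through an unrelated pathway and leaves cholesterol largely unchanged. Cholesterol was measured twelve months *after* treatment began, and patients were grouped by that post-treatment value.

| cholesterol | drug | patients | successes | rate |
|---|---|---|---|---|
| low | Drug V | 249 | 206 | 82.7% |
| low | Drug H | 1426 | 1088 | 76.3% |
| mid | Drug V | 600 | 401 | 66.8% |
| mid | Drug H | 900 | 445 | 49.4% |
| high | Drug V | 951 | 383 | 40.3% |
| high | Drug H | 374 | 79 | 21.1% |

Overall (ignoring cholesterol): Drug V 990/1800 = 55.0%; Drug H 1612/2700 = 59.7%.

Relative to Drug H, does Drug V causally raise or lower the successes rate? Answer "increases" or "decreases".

The distribution of cholesterol is itself part of what the drug does — it is an intermediate outcome. Holding it fixed would remove that part of the effect; the total effect is the pooled difference.
Pooled: Drug V 55.0% vs Drug H 59.7%; Drug H is higher overall.

decreases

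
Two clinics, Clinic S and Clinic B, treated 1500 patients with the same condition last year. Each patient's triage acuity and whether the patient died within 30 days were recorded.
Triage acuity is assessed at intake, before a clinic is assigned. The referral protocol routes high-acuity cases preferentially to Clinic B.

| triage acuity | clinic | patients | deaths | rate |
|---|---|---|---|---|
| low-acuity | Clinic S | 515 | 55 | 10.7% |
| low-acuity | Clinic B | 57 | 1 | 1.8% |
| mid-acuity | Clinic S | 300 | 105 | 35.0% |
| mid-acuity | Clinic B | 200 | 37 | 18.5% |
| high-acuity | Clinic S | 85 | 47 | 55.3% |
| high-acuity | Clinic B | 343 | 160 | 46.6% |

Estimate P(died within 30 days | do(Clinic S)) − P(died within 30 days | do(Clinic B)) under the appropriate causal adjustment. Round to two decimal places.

+0.11

The triage acuity-specific comparison favours Clinic B throughout, but the pooled figures favour Clinic S. The question is whether to condition on triage acuity.
Triage acuity differs across clinics for reasons unrelated to any effect of the clinic itself, and it separately predicts the outcome — a classic confounder. We must compare within triage acuity levels.
Adjusting over the population distribution of triage acuity: 0.381·(0.107−0.018) + 0.333·(0.350−0.185) + 0.285·(0.553−0.466) = +0.114.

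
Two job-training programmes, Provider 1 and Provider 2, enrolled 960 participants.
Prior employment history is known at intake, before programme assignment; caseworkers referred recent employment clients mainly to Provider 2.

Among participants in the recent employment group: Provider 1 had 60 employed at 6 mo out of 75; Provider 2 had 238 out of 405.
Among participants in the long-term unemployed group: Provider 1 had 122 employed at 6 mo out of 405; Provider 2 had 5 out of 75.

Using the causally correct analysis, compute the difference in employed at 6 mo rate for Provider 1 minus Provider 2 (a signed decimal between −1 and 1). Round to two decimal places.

+0.22

Here prior employment history is a common cause — it drives both which programme a case falls under and the outcome. The crude comparison mixes populations; the stratum-specific rates are the causally relevant ones.
Adjusting over the population distribution of prior employment history: 0.500·(0.800−0.588) + 0.500·(0.301−0.067) = +0.223.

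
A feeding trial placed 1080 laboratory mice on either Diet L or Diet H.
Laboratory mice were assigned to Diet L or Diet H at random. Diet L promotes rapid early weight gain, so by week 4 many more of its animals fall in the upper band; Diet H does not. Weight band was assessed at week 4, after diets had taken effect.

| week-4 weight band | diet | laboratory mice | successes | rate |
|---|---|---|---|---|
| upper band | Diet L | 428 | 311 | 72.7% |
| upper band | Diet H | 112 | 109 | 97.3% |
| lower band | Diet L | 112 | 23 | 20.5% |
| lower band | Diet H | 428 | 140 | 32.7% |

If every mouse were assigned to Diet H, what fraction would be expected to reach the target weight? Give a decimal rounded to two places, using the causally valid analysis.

Week-4 weight band lies on the pathway diet → week-4 weight band → outcome, so adjusting for it blocks the indirect effect. For the total causal effect of diet, use the unadjusted pooled rates.
So P(outcome | do(Diet H)) is just the pooled rate for Diet H: 249/540 = 0.461.

0.46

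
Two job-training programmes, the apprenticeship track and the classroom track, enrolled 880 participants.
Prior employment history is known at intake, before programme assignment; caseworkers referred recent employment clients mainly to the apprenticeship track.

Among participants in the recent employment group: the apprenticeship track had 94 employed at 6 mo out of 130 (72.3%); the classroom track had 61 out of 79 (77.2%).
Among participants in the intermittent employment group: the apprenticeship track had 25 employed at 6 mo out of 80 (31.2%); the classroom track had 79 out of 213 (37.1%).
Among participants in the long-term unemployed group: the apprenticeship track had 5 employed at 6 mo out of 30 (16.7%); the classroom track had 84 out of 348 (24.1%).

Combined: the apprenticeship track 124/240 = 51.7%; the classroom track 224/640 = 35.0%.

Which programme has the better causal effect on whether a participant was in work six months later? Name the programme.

the classroom track is higher inside every prior employment history stratum but the apprenticeship track is higher in aggregate. Whether to stratify depends on how prior employment history relates to the programme.
Here prior employment history is a common cause — it drives both which programme a case falls under and the outcome. The crude comparison mixes populations; the stratum-specific rates are the causally relevant ones.
Within each level — recent employment: 72.3% vs 77.2%; intermittent employment: 31.2% vs 37.1%; long-term unemployed: 16.7% vs 24.1% — the classroom track is higher every time.

the classroom track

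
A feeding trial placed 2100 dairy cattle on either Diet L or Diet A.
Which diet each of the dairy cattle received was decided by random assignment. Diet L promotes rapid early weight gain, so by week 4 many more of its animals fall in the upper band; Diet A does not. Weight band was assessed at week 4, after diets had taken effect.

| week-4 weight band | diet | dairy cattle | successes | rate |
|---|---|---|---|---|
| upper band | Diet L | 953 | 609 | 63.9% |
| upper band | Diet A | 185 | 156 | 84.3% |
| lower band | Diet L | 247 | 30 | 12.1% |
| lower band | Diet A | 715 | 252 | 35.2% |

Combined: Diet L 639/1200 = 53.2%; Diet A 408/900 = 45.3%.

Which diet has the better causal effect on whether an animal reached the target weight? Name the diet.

Diet L

Week-4 weight band is downstream of the diet. One should not condition on a consequence of treatment, so the overall rates are the right comparison.
Pooled: Diet L 53.2% vs Diet A 45.3%; Diet L is higher overall.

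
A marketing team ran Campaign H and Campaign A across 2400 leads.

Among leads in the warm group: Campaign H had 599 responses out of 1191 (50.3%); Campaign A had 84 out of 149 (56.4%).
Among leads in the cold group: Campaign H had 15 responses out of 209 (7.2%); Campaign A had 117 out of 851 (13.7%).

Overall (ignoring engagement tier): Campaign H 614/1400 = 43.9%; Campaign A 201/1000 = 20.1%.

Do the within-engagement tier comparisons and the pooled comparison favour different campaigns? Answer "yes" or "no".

yes

Within each engagement tier level (warm 50.3% vs 56.4%; cold 7.2% vs 13.7%), Campaign A has the higher rate every time. Pooled: 43.9% vs 20.1% — Campaign H has the higher rate overall. The two comparisons disagree.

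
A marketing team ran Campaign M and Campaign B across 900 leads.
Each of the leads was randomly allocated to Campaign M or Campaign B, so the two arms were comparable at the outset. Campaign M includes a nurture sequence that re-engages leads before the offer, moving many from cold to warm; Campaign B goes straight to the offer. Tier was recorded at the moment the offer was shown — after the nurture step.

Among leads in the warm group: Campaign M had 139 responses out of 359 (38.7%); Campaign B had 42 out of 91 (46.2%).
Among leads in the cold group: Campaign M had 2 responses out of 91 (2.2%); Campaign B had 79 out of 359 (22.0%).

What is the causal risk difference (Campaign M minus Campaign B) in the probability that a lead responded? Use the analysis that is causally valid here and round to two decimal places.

+0.04

Campaign B is higher inside every engagement tier stratum but Campaign M is higher in aggregate. Whether to stratify depends on how engagement tier relates to the campaign.
The distribution of engagement tier is itself part of what the campaign does — it is an intermediate outcome. Holding it fixed would remove that part of the effect; the total effect is the pooled difference.
The causal difference is the pooled difference: 0.313 − 0.269 = +0.044.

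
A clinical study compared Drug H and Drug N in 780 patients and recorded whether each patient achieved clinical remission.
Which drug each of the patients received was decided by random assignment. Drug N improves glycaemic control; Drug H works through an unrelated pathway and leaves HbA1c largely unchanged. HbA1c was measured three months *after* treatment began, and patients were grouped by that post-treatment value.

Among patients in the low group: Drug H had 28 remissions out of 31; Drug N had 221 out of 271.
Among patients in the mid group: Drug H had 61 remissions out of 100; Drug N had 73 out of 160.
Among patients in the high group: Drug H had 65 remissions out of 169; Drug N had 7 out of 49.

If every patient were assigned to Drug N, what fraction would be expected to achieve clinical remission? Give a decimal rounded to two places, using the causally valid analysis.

HbA1c here is a post-treatment variable shaped by the drug; conditioning on it would introduce bias rather than remove it. The overall comparison is the causal one.
So P(outcome | do(Drug N)) is just the pooled rate for Drug N: 301/480 = 0.627.

0.63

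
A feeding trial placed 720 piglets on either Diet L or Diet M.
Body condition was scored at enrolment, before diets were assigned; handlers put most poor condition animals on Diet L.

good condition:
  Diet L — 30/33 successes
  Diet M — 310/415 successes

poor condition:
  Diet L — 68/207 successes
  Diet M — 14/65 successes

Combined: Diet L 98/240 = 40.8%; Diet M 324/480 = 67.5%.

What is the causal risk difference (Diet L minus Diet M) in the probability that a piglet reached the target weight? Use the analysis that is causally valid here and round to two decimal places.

Within every starting body condition level Diet L has the higher rate, yet pooled Diet M does — Simpson's reversal.
Starting body condition differs across diets for reasons unrelated to any effect of the diet itself, and it separately predicts the outcome — a classic confounder. We must compare within starting body condition levels.
Adjusting over the population distribution of starting body condition: 0.622·(0.909−0.747) + 0.378·(0.329−0.215) = +0.144.

+0.14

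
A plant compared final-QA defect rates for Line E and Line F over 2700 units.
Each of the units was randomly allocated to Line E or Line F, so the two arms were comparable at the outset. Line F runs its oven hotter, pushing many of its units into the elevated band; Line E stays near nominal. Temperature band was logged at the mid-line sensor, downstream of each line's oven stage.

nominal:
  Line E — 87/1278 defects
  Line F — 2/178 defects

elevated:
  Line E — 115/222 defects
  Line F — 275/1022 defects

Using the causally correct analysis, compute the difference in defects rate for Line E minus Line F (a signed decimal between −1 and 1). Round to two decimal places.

-0.10

Line F is lower inside every in-process temperature band stratum but Line E is lower in aggregate. Whether to stratify depends on how in-process temperature band relates to the line.
In-process temperature band here is a post-treatment variable shaped by the line; conditioning on it would introduce bias rather than remove it. The overall comparison is the causal one.
The causal difference is the pooled difference: 0.135 − 0.231 = -0.096.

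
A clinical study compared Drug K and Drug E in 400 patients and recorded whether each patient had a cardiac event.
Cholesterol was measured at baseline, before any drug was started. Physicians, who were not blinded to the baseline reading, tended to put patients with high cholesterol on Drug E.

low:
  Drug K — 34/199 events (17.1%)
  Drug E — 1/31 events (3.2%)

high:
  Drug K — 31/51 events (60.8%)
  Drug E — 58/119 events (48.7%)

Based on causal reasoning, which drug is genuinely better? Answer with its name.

Cholesterol differs across drugs for reasons unrelated to any effect of the drug itself, and it separately predicts the outcome — a classic confounder. We must compare within cholesterol levels.
Within each level — low: 17.1% vs 3.2%; high: 60.8% vs 48.7% — Drug E is lower every time.

Drug E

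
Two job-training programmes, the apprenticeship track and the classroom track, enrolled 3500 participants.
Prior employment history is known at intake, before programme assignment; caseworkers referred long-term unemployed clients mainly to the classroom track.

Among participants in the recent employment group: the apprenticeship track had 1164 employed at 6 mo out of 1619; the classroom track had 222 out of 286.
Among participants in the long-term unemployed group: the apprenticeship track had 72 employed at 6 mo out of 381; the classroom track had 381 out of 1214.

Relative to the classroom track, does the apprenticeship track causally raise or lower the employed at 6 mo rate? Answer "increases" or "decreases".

decreases

Prior employment history differs across programmes for reasons unrelated to any effect of the programme itself, and it separately predicts the outcome — a classic confounder. We must compare within prior employment history levels.
Within each level — recent employment: 71.9% vs 77.6%; long-term unemployed: 18.9% vs 31.4% — the classroom track is higher every time.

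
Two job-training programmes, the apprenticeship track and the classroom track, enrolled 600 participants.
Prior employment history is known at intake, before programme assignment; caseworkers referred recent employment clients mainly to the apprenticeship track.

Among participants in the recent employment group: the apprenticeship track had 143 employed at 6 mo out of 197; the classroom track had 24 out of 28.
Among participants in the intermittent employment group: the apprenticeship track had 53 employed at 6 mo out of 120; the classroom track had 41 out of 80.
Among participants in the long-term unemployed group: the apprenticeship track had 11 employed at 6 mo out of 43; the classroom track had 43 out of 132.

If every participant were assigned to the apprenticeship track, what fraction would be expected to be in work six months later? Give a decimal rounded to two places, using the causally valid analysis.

The stratified and pooled comparisons disagree (the classroom track wins within each prior employment history; the apprenticeship track wins overall), so the answer turns on the causal role of prior employment history.
Prior employment history is set before the programme has any effect — it is not caused by the programme — and it independently drives the outcome. That makes it a confounder, so the causal comparison is within prior employment history levels.
Standardising the apprenticeship track to the population prior employment history mix: 0.375·143/197 + 0.333·53/120 + 0.292·11/43 = 0.494.

0.49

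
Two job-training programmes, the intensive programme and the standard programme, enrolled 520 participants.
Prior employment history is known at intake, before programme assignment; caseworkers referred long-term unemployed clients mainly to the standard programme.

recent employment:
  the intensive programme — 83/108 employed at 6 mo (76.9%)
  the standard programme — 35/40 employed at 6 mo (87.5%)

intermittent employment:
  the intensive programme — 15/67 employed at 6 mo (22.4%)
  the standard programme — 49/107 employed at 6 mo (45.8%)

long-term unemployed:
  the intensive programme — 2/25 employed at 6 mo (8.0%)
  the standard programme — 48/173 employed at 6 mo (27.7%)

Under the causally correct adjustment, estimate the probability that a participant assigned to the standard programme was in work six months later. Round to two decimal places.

0.51

The imbalance in prior employment history arose from how participants were allocated, not from anything the programme did; and prior employment history independently affects the outcome. The pooled gap is confounded — condition on prior employment history.
Standardising the standard programme to the population prior employment history mix: 0.285·35/40 + 0.335·49/107 + 0.381·48/173 = 0.508.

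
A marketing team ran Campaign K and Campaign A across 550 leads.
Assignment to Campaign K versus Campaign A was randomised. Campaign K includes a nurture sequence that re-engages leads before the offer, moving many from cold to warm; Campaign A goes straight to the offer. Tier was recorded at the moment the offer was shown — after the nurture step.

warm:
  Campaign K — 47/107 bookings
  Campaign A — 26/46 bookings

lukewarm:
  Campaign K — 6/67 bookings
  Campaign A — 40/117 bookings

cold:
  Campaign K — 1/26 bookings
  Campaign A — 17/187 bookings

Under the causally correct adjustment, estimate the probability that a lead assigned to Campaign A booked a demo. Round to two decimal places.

0.24

Within every engagement tier level Campaign A has the higher rate, yet pooled Campaign K does — Simpson's reversal.
Engagement tier is downstream of the campaign. One should not condition on a consequence of treatment, so the overall rates are the right comparison.
So P(outcome | do(Campaign A)) is just the pooled rate for Campaign A: 83/350 = 0.237.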